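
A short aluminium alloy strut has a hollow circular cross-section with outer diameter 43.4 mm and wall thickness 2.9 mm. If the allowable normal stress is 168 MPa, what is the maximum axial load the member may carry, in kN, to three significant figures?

A = 369 mm².
P_max = σ_allow · A = 168 · 369 = 61990 N = 61.99 kN.

62.0 kN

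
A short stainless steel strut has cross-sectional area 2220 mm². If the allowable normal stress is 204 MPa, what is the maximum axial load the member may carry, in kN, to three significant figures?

P_max = σ_allow · A = 204 · 2220 = 452900 N = 452.9 kN.

453 kN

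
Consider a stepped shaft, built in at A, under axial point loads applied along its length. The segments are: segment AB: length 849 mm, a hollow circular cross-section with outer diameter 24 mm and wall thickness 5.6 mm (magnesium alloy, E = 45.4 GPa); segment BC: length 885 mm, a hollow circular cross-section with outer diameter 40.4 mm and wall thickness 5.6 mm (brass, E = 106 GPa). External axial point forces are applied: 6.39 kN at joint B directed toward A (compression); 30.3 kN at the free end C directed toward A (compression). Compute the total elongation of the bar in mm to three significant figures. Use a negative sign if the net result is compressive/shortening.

Internal axial forces (sectioning from the free end, tension +): N_BC = -30.3 kN, N_AB = -36.69 kN.
A_AB = 323.7 mm².
A_BC = 612.2 mm².
δ_AB = -36690·849/(323.7·45400) = -2.12 mm
δ_BC = -30300·885/(612.2·106000) = -0.4132 mm
δ = Σδ_i = -2.533 mm.

-2.53 mm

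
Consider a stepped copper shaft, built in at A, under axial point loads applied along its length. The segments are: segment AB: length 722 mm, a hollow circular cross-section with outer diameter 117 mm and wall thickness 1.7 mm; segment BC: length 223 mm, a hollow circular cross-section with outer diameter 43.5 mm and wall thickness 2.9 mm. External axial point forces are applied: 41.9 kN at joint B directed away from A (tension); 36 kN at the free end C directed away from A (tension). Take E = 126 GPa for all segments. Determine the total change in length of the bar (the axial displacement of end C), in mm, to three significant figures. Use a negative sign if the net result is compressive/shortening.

0.897 mm

Internal axial forces (sectioning from the free end, tension +): N_BC = 36 kN, N_AB = 77.9 kN.
A_AB = 615.8 mm².
A_BC = 369.9 mm².
δ_AB = 77900·722/(615.8·126000) = 0.7249 mm
δ_BC = 36000·223/(369.9·126000) = 0.1723 mm
δ = Σδ_i = 0.8971 mm.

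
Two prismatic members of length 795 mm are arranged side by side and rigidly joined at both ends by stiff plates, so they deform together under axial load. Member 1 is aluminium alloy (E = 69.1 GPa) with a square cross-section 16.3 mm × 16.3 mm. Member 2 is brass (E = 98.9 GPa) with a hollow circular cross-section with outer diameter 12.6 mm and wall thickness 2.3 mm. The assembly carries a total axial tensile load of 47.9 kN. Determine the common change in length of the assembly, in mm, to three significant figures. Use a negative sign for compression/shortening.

A_1 = 265.7 mm².
A_2 = 74.42 mm².
Equal strain + equilibrium ⇒ each member carries load in proportion to AE: A₁E₁ = 18360000 N, A₂E₂ = 7361000 N, ΣAE = 25720000 N.
δ = PL/ΣAE = 47900·795/25720000 = 1.481 mm.

1.48 mm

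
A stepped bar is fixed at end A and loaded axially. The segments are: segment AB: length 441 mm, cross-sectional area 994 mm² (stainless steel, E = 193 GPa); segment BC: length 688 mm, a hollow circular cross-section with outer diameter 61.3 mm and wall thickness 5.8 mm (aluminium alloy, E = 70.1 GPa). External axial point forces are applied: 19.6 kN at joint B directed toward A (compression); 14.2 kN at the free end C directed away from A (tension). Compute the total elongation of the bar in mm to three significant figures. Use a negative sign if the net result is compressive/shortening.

Internal axial forces (sectioning from the free end, tension +): N_BC = 14.2 kN, N_AB = -5.4 kN.
A_BC = 1011 mm².
δ_AB = -5400·441/(994·193000) = -0.01241 mm
δ_BC = 14200·688/(1011·70100) = 0.1378 mm
δ = Σδ_i = 0.1254 mm.

0.125 mm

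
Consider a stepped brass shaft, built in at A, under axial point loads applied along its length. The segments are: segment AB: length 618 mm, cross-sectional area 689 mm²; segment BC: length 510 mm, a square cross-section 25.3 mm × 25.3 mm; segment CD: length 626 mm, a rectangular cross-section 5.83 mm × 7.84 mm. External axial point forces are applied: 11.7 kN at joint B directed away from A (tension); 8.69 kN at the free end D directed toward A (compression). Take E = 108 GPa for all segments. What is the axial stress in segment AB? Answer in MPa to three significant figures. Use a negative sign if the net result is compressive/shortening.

Internal axial forces (sectioning from the free end, tension +): N_CD = -8.69 kN, N_BC = -8.69 kN, N_AB = 3.01 kN.
σ_AB = N_AB/A_AB = 3010/689 = 4.369 MPa.

4.37 MPa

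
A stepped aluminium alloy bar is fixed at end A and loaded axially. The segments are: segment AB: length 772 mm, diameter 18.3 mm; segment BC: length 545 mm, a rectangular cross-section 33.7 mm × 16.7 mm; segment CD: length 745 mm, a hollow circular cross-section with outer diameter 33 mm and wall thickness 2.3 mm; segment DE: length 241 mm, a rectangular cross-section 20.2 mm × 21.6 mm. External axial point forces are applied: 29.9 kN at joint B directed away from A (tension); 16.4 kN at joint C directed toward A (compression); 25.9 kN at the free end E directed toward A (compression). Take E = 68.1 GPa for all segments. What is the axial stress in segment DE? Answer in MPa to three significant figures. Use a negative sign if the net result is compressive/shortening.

Internal axial forces (sectioning from the free end, tension +): N_DE = -25.9 kN, N_CD = -25.9 kN, N_BC = -42.3 kN, N_AB = -12.4 kN.
A_DE = 436.3 mm².
σ_DE = N_DE/A_DE = -25900/436.3 = -59.36 MPa.

-59.4 MPa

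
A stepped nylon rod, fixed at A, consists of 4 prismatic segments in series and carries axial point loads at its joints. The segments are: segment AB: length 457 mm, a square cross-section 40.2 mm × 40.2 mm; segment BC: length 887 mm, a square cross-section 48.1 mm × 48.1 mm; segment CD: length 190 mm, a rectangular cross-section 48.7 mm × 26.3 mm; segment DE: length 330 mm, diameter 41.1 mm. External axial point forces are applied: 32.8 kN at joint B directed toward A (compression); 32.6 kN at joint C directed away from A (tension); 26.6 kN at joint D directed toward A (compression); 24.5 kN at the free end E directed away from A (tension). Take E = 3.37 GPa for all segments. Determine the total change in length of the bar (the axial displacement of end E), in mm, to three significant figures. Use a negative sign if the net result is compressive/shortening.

4.99 mm

Internal axial forces (sectioning from the free end, tension +): N_DE = 24.5 kN, N_CD = -2.1 kN, N_BC = 30.5 kN, N_AB = -2.3 kN.
A_AB = 1616 mm².
A_BC = 2314 mm².
A_CD = 1281 mm².
A_DE = 1327 mm².
δ_AB = -2300·457/(1616·3370) = -0.193 mm
δ_BC = 30500·887/(2314·3370) = 3.47 mm
δ_CD = -2100·190/(1281·3370) = -0.09244 mm
δ_DE = 24500·330/(1327·3370) = 1.808 mm
δ = Σδ_i = 4.993 mm.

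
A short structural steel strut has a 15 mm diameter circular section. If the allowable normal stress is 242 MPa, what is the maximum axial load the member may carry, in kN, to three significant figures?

42.8 kN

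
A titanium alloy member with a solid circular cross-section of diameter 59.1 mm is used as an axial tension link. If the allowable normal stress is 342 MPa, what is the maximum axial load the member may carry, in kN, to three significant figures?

A = 2743 mm².
P_max = σ_allow · A = 342 · 2743 = 938200 N = 938.2 kN.

938 kN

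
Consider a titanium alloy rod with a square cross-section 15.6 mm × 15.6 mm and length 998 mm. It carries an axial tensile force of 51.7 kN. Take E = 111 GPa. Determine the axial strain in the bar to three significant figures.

A = 243.4 mm².
σ = N/A = 212.4 MPa; ε = σ/E = 212.4/111000 = 1.914e-03.

0.00191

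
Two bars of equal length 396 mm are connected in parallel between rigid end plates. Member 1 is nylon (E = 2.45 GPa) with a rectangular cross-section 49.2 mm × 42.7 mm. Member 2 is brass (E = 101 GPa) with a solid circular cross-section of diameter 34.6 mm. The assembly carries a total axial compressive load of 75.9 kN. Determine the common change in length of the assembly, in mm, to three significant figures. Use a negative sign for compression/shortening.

A_1 = 2101 mm².
A_2 = 940.2 mm².
Equal strain + equilibrium ⇒ each member carries load in proportion to AE: A₁E₁ = 5147000 N, A₂E₂ = 94960000 N, ΣAE = 100100000 N.
δ = PL/ΣAE = -75900·396/100100000 = -0.3002 mm.

-0.300 mm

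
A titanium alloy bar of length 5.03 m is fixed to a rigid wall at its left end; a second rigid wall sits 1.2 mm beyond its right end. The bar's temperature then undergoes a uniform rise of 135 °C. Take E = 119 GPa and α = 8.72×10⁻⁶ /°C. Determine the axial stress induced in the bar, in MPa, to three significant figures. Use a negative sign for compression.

-112 MPa

Free thermal expansion αLΔT = 8.72e-6 · 5030 · 135 = 5.921 mm.
The walls engage after the gap closes; constrained expansion = 5.921 − 1.2 = 4.721 mm.
The walls impose strain ε = −(4.721)/5030 = -9.3863e-04; σ = Eε = 119000 · -9.3863e-04 = -111.7 MPa.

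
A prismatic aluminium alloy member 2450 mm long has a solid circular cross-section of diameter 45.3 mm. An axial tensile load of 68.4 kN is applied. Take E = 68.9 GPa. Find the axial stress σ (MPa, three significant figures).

42.4 MPa

A = 1612 mm².
σ = N/A = 68400/1612 = 42.44 MPa.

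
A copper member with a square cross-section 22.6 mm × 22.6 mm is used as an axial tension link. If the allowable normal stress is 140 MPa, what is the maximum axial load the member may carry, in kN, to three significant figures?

A = 510.8 mm².
P_max = σ_allow · A = 140 · 510.8 = 71510 N = 71.51 kN.

71.5 kN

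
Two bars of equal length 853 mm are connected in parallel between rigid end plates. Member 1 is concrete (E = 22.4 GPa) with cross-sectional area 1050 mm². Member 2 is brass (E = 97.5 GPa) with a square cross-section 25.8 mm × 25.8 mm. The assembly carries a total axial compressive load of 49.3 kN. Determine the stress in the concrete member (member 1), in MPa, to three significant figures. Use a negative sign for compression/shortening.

-12.5 MPa

A_2 = 665.6 mm².
Equal strain + equilibrium ⇒ each member carries load in proportion to AE: A₁E₁ = 23520000 N, A₂E₂ = 64900000 N, ΣAE = 88420000 N.
σ₁ = P·E₁/ΣAE = -49300·22400/88420000 = -12.49 MPa.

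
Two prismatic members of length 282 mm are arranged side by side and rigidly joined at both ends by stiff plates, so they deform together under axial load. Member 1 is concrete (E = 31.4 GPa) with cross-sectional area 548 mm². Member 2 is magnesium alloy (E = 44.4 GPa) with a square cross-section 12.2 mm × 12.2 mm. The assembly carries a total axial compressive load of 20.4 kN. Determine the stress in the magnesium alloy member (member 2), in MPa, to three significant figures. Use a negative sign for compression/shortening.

-38.0 MPa

A_2 = 148.8 mm².
Equal strain + equilibrium ⇒ each member carries load in proportion to AE: A₁E₁ = 17210000 N, A₂E₂ = 6608000 N, ΣAE = 23820000 N.
σ₂ = P·E₂/ΣAE = -20400·44400/23820000 = -38.03 MPa.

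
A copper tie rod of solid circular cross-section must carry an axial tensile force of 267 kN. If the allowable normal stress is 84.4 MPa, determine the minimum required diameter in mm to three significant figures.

63.5 mm

Required area A ≥ P/σ_allow = 267000/84.4 = 3164 mm².
For a solid circular section, d ≥ √(4A/π) = 63.47 mm.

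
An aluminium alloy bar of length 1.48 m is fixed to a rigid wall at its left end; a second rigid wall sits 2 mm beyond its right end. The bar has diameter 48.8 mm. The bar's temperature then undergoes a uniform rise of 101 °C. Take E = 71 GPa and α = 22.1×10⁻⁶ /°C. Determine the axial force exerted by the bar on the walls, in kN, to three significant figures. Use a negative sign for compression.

-117 kN

Free thermal expansion αLΔT = 22.1e-6 · 1480 · 101 = 3.304 mm.
The walls engage after the gap closes; constrained expansion = 3.304 − 2 = 1.304 mm.
The walls impose strain ε = −(1.304)/1480 = -8.8075e-04; σ = Eε = 71000 · -8.8075e-04 = -62.53 MPa.
Wall reaction R = σ·A = -62.53·1870 = -117000 N = -117 kN.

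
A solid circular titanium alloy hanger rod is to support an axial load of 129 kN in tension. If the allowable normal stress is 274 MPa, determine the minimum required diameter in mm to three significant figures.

24.5 mm

Required area A ≥ P/σ_allow = 129000/274 = 470.8 mm².
For a solid circular section, d ≥ √(4A/π) = 24.48 mm.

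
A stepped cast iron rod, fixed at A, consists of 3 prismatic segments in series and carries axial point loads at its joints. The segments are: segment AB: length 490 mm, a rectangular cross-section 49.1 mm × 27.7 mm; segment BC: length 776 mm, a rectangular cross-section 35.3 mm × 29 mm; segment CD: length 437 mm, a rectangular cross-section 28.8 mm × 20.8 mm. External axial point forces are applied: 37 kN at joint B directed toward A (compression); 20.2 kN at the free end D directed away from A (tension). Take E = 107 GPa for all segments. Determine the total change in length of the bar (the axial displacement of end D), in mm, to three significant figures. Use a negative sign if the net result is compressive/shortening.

0.224 mm

Internal axial forces (sectioning from the free end, tension +): N_CD = 20.2 kN, N_BC = 20.2 kN, N_AB = -16.8 kN.
A_AB = 1360 mm².
A_BC = 1024 mm².
A_CD = 599 mm².
δ_AB = -16800·490/(1360·107000) = -0.05657 mm
δ_BC = 20200·776/(1024·107000) = 0.1431 mm
δ_CD = 20200·437/(599·107000) = 0.1377 mm
δ = Σδ_i = 0.2243 mm.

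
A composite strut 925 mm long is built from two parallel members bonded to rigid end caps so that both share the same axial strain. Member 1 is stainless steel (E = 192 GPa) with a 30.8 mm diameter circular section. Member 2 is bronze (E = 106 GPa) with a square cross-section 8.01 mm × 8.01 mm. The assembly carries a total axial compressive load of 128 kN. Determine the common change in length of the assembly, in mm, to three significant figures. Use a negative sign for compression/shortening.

-0.790 mm

A_1 = 745.1 mm².
A_2 = 64.16 mm².
Equal strain + equilibrium ⇒ each member carries load in proportion to AE: A₁E₁ = 143100000 N, A₂E₂ = 6801000 N, ΣAE = 149900000 N.
δ = PL/ΣAE = -128000·925/149900000 = -0.7901 mm.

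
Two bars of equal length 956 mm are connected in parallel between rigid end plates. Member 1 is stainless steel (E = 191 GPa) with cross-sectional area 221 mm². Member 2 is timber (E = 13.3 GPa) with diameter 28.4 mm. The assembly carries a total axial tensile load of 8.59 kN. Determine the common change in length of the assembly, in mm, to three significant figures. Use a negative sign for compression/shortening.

0.162 mm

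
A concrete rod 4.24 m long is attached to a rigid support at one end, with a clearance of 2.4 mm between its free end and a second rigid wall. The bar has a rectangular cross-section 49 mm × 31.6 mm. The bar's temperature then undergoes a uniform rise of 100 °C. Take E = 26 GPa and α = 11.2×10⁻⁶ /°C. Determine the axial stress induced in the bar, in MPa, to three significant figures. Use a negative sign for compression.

Free thermal expansion αLΔT = 11.2e-6 · 4240 · 100 = 4.749 mm.
The walls engage after the gap closes; constrained expansion = 4.749 − 2.4 = 2.349 mm.
The walls impose strain ε = −(2.349)/4240 = -5.5396e-04; σ = Eε = 26000 · -5.5396e-04 = -14.4 MPa.

-14.4 MPa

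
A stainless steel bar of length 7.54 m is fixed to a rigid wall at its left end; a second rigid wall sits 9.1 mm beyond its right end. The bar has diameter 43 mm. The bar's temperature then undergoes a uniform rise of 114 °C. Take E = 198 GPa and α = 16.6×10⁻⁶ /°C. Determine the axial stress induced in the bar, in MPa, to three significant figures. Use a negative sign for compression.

-136 MPa

Free thermal expansion αLΔT = 16.6e-6 · 7540 · 114 = 14.27 mm.
The walls engage after the gap closes; constrained expansion = 14.27 − 9.1 = 5.169 mm.
The walls impose strain ε = −(5.169)/7540 = -6.8550e-04; σ = Eε = 198000 · -6.8550e-04 = -135.7 MPa.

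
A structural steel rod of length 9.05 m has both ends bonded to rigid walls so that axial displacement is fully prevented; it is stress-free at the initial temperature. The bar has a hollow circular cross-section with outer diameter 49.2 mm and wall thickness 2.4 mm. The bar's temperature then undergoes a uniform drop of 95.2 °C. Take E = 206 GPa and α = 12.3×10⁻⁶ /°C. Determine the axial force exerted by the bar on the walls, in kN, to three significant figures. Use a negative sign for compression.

85.1 kN

Free thermal expansion αLΔT = 12.3e-6 · 9050 · -95.2 = -10.6 mm.
The walls impose strain ε = −(-10.6)/9050 = 1.1710e-03; σ = Eε = 206000 · 1.1710e-03 = 241.2 MPa.
Wall reaction R = σ·A = 241.2·352.9 = 85120 N = 85.12 kN.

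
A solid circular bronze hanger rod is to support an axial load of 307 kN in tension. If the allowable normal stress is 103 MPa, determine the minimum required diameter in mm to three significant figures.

61.6 mm

Required area A ≥ P/σ_allow = 307000/103 = 2981 mm².
For a solid circular section, d ≥ √(4A/π) = 61.6 mm.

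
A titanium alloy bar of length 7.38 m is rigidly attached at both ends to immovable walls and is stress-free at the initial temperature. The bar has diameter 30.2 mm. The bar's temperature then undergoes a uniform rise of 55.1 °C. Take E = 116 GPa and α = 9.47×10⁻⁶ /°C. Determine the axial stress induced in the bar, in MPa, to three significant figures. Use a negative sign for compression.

-60.5 MPa

Free thermal expansion αLΔT = 9.47e-6 · 7380 · 55.1 = 3.851 mm.
The walls impose strain ε = −(3.851)/7380 = -5.2180e-04; σ = Eε = 116000 · -5.2180e-04 = -60.53 MPa.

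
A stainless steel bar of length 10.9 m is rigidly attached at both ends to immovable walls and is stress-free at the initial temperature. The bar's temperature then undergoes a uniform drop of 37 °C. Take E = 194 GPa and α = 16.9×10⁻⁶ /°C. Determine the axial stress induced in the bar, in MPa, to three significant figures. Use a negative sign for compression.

121 MPa

Free thermal expansion αLΔT = 16.9e-6 · 10900 · -37 = -6.816 mm.
The walls impose strain ε = −(-6.816)/10900 = 6.2530e-04; σ = Eε = 194000 · 6.2530e-04 = 121.3 MPa.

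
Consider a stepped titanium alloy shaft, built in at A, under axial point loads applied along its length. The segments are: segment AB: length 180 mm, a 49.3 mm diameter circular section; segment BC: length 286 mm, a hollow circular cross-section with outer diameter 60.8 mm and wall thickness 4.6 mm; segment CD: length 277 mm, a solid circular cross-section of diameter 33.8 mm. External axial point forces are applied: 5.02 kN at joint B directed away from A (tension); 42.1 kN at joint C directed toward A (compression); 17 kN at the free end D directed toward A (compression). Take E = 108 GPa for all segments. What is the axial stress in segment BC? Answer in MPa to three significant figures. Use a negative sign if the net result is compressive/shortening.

Internal axial forces (sectioning from the free end, tension +): N_CD = -17 kN, N_BC = -59.1 kN, N_AB = -54.08 kN.
A_BC = 812.2 mm².
σ_BC = N_BC/A_BC = -59100/812.2 = -72.77 MPa.

-72.8 MPa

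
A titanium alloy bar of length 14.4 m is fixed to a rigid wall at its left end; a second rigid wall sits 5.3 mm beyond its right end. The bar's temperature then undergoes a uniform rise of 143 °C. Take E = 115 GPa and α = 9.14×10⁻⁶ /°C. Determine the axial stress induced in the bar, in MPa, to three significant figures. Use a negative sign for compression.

Free thermal expansion αLΔT = 9.14e-6 · 14400 · 143 = 18.82 mm.
The walls engage after the gap closes; constrained expansion = 18.82 − 5.3 = 13.52 mm.
The walls impose strain ε = −(13.52)/14400 = -9.3896e-04; σ = Eε = 115000 · -9.3896e-04 = -108 MPa.

-108 MPa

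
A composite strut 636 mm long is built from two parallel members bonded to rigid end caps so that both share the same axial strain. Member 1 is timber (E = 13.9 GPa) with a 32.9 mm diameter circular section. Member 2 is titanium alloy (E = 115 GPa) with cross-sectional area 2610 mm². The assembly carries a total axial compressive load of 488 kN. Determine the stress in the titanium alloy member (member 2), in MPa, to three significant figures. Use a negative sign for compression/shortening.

-180 MPa

A_1 = 850.1 mm².
Equal strain + equilibrium ⇒ each member carries load in proportion to AE: A₁E₁ = 11820000 N, A₂E₂ = 300200000 N, ΣAE = 312000000 N.
σ₂ = P·E₂/ΣAE = -488000·115000/312000000 = -179.9 MPa.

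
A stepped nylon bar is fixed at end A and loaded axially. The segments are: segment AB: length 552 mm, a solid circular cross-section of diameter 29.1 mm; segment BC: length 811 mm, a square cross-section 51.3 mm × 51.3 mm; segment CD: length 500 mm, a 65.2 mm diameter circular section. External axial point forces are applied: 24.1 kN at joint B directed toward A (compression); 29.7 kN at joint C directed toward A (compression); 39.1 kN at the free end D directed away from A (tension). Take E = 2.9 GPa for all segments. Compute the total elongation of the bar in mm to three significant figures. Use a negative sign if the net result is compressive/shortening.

Internal axial forces (sectioning from the free end, tension +): N_CD = 39.1 kN, N_BC = 9.4 kN, N_AB = -14.7 kN.
A_AB = 665.1 mm².
A_BC = 2632 mm².
A_CD = 3339 mm².
δ_AB = -14700·552/(665.1·2900) = -4.207 mm
δ_BC = 9400·811/(2632·2900) = 0.9989 mm
δ_CD = 39100·500/(3339·2900) = 2.019 mm
δ = Σδ_i = -1.189 mm.

-1.19 mm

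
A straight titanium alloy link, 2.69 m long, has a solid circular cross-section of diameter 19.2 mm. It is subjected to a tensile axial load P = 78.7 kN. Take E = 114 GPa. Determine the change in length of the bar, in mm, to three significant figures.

A = 289.5 mm².
δ_mech = NL/(AE) = 78700·2690/(289.5·114000) = 6.414 mm.

6.41 mm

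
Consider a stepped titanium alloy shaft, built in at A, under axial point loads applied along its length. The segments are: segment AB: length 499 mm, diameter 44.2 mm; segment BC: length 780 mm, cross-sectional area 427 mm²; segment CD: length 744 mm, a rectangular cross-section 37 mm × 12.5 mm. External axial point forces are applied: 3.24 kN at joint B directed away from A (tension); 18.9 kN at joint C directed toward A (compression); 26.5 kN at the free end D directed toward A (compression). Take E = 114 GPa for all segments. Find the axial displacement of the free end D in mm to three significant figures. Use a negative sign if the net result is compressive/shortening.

Internal axial forces (sectioning from the free end, tension +): N_CD = -26.5 kN, N_BC = -45.4 kN, N_AB = -42.16 kN.
A_AB = 1534 mm².
A_CD = 462.5 mm².
δ_AB = -42160·499/(1534·114000) = -0.1203 mm
δ_BC = -45400·780/(427·114000) = -0.7275 mm
δ_CD = -26500·744/(462.5·114000) = -0.3739 mm
δ = Σδ_i = -1.222 mm.

-1.22 mm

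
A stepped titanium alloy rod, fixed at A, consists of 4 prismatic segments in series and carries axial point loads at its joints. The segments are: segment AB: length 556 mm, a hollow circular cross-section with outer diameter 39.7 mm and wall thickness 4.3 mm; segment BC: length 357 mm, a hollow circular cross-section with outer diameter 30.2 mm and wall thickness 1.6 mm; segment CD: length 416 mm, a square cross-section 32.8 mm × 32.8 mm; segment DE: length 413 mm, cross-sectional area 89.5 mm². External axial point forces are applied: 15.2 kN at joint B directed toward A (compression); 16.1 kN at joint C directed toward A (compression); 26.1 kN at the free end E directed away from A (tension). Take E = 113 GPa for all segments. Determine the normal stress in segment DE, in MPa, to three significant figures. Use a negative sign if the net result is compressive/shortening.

292 MPa

Internal axial forces (sectioning from the free end, tension +): N_DE = 26.1 kN, N_CD = 26.1 kN, N_BC = 10 kN, N_AB = -5.2 kN.
σ_DE = N_DE/A_DE = 26100/89.5 = 291.6 MPa.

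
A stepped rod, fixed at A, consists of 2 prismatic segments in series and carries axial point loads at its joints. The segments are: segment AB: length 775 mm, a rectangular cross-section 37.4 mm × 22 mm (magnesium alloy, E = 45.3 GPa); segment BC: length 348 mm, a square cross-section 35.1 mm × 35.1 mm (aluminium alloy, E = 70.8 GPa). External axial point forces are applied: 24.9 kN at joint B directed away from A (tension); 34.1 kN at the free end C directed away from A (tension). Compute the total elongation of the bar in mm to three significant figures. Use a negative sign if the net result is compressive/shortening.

Internal axial forces (sectioning from the free end, tension +): N_BC = 34.1 kN, N_AB = 59 kN.
A_AB = 822.8 mm².
A_BC = 1232 mm².
δ_AB = 59000·775/(822.8·45300) = 1.227 mm
δ_BC = 34100·348/(1232·70800) = 0.136 mm
δ = Σδ_i = 1.363 mm.

1.36 mm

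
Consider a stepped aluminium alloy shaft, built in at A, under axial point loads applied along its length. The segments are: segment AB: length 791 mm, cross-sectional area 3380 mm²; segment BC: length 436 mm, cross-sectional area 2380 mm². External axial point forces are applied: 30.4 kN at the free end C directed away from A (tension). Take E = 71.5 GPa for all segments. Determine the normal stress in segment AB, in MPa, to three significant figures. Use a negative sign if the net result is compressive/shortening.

Internal axial forces (sectioning from the free end, tension +): N_BC = 30.4 kN, N_AB = 30.4 kN.
σ_AB = N_AB/A_AB = 30400/3380 = 8.994 MPa.

8.99 MPa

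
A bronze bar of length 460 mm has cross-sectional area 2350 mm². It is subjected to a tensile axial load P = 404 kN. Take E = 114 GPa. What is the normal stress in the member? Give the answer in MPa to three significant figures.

172 MPa

σ = N/A = 404000/2350 = 171.9 MPa.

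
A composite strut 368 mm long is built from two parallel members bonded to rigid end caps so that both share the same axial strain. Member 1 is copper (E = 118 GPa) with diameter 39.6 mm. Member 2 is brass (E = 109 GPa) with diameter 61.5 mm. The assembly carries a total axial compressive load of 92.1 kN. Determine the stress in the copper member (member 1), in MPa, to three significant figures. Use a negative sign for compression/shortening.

A_1 = 1232 mm².
A_2 = 2971 mm².
Equal strain + equilibrium ⇒ each member carries load in proportion to AE: A₁E₁ = 145300000 N, A₂E₂ = 323800000 N, ΣAE = 469100000 N.
σ₁ = P·E₁/ΣAE = -92100·118000/469100000 = -23.17 MPa.

-23.2 MPa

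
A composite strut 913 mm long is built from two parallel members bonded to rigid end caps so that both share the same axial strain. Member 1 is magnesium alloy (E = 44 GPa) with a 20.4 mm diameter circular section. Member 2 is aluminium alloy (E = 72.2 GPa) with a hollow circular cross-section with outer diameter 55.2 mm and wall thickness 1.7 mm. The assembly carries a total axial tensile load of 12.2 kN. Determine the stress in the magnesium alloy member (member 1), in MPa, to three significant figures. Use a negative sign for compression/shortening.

A_1 = 326.9 mm².
A_2 = 285.7 mm².
Equal strain + equilibrium ⇒ each member carries load in proportion to AE: A₁E₁ = 14380000 N, A₂E₂ = 20630000 N, ΣAE = 35010000 N.
σ₁ = P·E₁/ΣAE = 12200·44000/35010000 = 15.33 MPa.

15.3 MPa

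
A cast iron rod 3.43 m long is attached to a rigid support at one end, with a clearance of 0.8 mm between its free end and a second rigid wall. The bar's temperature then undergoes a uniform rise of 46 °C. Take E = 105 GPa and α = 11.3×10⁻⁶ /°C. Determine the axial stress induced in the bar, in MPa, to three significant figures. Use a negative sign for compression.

-30.1 MPa

Free thermal expansion αLΔT = 11.3e-6 · 3430 · 46 = 1.783 mm.
The walls engage after the gap closes; constrained expansion = 1.783 − 0.8 = 0.9829 mm.
The walls impose strain ε = −(0.9829)/3430 = -2.8656e-04; σ = Eε = 105000 · -2.8656e-04 = -30.09 MPa.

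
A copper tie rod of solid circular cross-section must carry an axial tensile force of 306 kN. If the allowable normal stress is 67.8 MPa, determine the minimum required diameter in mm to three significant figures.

Required area A ≥ P/σ_allow = 306000/67.8 = 4513 mm².
For a solid circular section, d ≥ √(4A/π) = 75.81 mm.

75.8 mm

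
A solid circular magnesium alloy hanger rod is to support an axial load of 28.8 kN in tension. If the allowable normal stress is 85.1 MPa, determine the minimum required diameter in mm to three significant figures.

20.8 mm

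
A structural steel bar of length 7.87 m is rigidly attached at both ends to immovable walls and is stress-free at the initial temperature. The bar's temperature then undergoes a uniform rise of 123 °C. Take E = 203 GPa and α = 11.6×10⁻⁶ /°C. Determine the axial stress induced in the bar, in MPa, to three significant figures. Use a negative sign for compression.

-290 MPa

Free thermal expansion αLΔT = 11.6e-6 · 7870 · 123 = 11.23 mm.
The walls impose strain ε = −(11.23)/7870 = -1.4268e-03; σ = Eε = 203000 · -1.4268e-03 = -289.6 MPa.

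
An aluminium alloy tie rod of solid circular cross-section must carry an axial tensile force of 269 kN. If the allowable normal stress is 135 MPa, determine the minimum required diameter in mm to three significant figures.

50.4 mm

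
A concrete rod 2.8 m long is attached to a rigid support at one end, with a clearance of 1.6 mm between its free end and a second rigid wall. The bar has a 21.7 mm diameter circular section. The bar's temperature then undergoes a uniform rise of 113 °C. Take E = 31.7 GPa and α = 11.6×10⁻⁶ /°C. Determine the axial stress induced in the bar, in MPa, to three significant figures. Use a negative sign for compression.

-23.4 MPa

Free thermal expansion αLΔT = 11.6e-6 · 2800 · 113 = 3.67 mm.
The walls engage after the gap closes; constrained expansion = 3.67 − 1.6 = 2.07 mm.
The walls impose strain ε = −(2.07)/2800 = -7.3937e-04; σ = Eε = 31700 · -7.3937e-04 = -23.44 MPa.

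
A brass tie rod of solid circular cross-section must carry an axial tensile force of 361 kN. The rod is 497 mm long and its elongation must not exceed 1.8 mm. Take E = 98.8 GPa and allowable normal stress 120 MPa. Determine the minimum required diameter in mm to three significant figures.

61.9 mm

Required area A ≥ P/σ_allow = 361000/120 = 3008 mm².
For a solid circular section, d ≥ √(4A/π) = 61.89 mm.
Elongation limit: A ≥ PL/(Eδ_allow) = 361000·497/(98800·1.8) = 1009 mm² ⇒ d ≥ 35.84 mm.
The stress limit governs.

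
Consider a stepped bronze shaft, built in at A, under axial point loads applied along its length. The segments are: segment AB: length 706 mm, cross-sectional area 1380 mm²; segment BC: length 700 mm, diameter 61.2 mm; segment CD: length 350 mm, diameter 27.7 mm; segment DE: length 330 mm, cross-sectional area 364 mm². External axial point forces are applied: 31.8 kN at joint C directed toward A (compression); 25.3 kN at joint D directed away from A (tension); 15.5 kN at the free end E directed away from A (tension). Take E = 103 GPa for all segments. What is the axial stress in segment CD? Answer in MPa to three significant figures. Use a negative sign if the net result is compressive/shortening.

Internal axial forces (sectioning from the free end, tension +): N_DE = 15.5 kN, N_CD = 40.8 kN, N_BC = 9 kN, N_AB = 9 kN.
A_CD = 602.6 mm².
σ_CD = N_CD/A_CD = 40800/602.6 = 67.7 MPa.

67.7 MPa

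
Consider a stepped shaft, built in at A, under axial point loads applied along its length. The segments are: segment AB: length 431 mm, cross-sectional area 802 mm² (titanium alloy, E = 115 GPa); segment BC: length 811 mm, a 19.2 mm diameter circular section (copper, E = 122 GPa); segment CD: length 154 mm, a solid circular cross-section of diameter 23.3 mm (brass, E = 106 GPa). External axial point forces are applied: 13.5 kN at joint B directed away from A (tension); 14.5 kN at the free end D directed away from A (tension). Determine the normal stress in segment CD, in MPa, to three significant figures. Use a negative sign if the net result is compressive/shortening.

34.0 MPa

Internal axial forces (sectioning from the free end, tension +): N_CD = 14.5 kN, N_BC = 14.5 kN, N_AB = 28 kN.
A_CD = 426.4 mm².
σ_CD = N_CD/A_CD = 14500/426.4 = 34.01 MPa.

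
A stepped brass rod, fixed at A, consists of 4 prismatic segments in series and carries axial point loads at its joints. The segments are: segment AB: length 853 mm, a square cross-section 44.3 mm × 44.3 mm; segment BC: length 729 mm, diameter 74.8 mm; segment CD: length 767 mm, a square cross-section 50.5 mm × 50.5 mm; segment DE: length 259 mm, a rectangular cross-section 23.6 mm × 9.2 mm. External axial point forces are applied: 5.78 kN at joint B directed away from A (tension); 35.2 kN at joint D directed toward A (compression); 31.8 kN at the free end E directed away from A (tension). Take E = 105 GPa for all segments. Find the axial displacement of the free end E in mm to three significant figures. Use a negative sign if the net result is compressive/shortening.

Internal axial forces (sectioning from the free end, tension +): N_DE = 31.8 kN, N_CD = -3.4 kN, N_BC = -3.4 kN, N_AB = 2.38 kN.
A_AB = 1962 mm².
A_BC = 4394 mm².
A_CD = 2550 mm².
A_DE = 217.1 mm².
δ_AB = 2380·853/(1962·105000) = 0.009852 mm
δ_BC = -3400·729/(4394·105000) = -0.005372 mm
δ_CD = -3400·767/(2550·105000) = -0.009739 mm
δ_DE = 31800·259/(217.1·105000) = 0.3613 mm
δ = Σδ_i = 0.356 mm.

0.356 mm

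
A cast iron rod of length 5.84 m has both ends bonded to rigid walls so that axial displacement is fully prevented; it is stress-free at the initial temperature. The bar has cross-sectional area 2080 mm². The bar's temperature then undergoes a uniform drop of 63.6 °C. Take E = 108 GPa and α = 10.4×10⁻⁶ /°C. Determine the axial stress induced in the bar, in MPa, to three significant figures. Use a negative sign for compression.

Free thermal expansion αLΔT = 10.4e-6 · 5840 · -63.6 = -3.863 mm.
The walls impose strain ε = −(-3.863)/5840 = 6.6144e-04; σ = Eε = 108000 · 6.6144e-04 = 71.44 MPa.

71.4 MPa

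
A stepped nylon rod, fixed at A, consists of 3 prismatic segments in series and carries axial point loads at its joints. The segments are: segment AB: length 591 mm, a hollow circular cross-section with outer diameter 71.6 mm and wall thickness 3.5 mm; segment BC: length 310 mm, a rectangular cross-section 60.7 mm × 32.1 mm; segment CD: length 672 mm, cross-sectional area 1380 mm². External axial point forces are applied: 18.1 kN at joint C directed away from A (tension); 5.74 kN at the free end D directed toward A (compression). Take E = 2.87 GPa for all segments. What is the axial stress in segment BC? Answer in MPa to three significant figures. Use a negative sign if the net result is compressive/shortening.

Internal axial forces (sectioning from the free end, tension +): N_CD = -5.74 kN, N_BC = 12.36 kN, N_AB = 12.36 kN.
A_BC = 1948 mm².
σ_BC = N_BC/A_BC = 12360/1948 = 6.343 MPa.

6.34 MPa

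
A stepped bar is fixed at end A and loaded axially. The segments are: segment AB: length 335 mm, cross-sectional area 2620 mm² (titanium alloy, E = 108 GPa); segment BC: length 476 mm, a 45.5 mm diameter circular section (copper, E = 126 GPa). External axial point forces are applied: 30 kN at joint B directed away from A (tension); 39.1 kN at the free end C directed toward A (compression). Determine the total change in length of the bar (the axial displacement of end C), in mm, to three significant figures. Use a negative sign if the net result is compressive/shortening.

-0.102 mm

Internal axial forces (sectioning from the free end, tension +): N_BC = -39.1 kN, N_AB = -9.1 kN.
A_BC = 1626 mm².
δ_AB = -9100·335/(2620·108000) = -0.01077 mm
δ_BC = -39100·476/(1626·126000) = -0.09084 mm
δ = Σδ_i = -0.1016 mm.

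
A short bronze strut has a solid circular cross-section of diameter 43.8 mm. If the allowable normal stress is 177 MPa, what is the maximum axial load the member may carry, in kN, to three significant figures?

267 kN

A = 1507 mm².
P_max = σ_allow · A = 177 · 1507 = 266700 N = 266.7 kN.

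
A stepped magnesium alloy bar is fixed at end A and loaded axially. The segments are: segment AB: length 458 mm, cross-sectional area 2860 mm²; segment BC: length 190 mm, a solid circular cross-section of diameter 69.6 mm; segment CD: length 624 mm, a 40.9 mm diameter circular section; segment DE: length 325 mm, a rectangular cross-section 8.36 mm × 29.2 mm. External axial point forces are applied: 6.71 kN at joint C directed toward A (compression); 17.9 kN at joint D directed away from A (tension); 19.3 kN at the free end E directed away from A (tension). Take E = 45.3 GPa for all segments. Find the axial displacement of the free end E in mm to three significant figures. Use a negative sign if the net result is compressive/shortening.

Internal axial forces (sectioning from the free end, tension +): N_DE = 19.3 kN, N_CD = 37.2 kN, N_BC = 30.49 kN, N_AB = 30.49 kN.
A_BC = 3805 mm².
A_CD = 1314 mm².
A_DE = 244.1 mm².
δ_AB = 30490·458/(2860·45300) = 0.1078 mm
δ_BC = 30490·190/(3805·45300) = 0.03361 mm
δ_CD = 37200·624/(1314·45300) = 0.39 mm
δ_DE = 19300·325/(244.1·45300) = 0.5672 mm
δ = Σδ_i = 1.099 mm.

1.10 mm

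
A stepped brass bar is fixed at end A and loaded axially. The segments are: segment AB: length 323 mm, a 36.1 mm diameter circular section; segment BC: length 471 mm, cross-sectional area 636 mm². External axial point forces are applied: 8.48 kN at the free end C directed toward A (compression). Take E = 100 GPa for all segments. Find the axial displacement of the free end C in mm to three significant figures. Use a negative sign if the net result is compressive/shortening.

Internal axial forces (sectioning from the free end, tension +): N_BC = -8.48 kN, N_AB = -8.48 kN.
A_AB = 1024 mm².
δ_AB = -8480·323/(1024·100000) = -0.02676 mm
δ_BC = -8480·471/(636·100000) = -0.0628 mm
δ = Σδ_i = -0.08956 mm.

-0.0896 mm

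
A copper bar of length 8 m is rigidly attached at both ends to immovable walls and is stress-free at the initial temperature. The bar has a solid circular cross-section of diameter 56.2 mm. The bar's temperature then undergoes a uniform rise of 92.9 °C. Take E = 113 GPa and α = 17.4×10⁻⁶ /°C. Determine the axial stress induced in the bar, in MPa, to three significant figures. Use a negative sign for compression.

-183 MPa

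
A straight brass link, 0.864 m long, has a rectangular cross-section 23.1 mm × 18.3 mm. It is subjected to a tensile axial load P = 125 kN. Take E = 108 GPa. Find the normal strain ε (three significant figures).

0.00274

A = 422.7 mm².
σ = N/A = 295.7 MPa; ε = σ/E = 295.7/108000 = 2.738e-03.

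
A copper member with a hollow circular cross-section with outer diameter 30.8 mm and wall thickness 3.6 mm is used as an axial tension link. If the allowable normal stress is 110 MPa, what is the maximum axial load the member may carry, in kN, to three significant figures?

33.8 kN

A = 307.6 mm².
P_max = σ_allow · A = 110 · 307.6 = 33840 N = 33.84 kN.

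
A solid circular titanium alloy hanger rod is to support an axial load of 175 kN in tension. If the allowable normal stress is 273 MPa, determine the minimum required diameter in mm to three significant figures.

28.6 mm

Required area A ≥ P/σ_allow = 175000/273 = 641 mm².
For a solid circular section, d ≥ √(4A/π) = 28.57 mm.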